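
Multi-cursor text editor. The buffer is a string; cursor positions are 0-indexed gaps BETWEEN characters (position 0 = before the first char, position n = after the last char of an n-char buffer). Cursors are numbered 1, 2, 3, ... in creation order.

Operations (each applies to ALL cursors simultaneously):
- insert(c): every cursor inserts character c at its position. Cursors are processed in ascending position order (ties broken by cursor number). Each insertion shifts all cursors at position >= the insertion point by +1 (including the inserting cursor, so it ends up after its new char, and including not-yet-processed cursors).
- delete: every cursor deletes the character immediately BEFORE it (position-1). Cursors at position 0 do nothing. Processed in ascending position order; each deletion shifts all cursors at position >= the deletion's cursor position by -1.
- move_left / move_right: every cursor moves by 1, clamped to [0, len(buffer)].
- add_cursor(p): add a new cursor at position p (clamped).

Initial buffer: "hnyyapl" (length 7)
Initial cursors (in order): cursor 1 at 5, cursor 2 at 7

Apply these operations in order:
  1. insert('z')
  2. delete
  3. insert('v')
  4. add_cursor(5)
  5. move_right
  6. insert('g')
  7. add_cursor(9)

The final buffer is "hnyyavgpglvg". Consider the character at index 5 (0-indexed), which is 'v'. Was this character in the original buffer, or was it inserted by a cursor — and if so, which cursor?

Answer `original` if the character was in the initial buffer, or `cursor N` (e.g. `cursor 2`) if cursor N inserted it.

Answer: cursor 1

Derivation:
After op 1 (insert('z')): buffer="hnyyazplz" (len 9), cursors c1@6 c2@9, authorship .....1..2
After op 2 (delete): buffer="hnyyapl" (len 7), cursors c1@5 c2@7, authorship .......
After op 3 (insert('v')): buffer="hnyyavplv" (len 9), cursors c1@6 c2@9, authorship .....1..2
After op 4 (add_cursor(5)): buffer="hnyyavplv" (len 9), cursors c3@5 c1@6 c2@9, authorship .....1..2
After op 5 (move_right): buffer="hnyyavplv" (len 9), cursors c3@6 c1@7 c2@9, authorship .....1..2
After op 6 (insert('g')): buffer="hnyyavgpglvg" (len 12), cursors c3@7 c1@9 c2@12, authorship .....13.1.22
After op 7 (add_cursor(9)): buffer="hnyyavgpglvg" (len 12), cursors c3@7 c1@9 c4@9 c2@12, authorship .....13.1.22
Authorship (.=original, N=cursor N): . . . . . 1 3 . 1 . 2 2
Index 5: author = 1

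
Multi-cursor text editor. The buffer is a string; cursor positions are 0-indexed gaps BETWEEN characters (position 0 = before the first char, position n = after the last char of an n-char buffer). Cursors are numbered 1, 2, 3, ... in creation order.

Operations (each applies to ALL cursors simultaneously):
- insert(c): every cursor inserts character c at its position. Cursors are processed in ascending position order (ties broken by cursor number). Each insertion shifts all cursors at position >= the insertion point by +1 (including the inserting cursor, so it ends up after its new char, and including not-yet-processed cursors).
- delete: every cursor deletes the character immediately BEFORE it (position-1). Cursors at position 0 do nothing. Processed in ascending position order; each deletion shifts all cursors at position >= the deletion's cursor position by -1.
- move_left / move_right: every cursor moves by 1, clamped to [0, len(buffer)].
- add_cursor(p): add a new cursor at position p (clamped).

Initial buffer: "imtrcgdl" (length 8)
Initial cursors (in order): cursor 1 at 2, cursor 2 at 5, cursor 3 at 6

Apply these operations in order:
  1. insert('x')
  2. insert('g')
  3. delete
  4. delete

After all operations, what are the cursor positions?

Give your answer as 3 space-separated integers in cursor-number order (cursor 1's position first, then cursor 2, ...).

After op 1 (insert('x')): buffer="imxtrcxgxdl" (len 11), cursors c1@3 c2@7 c3@9, authorship ..1...2.3..
After op 2 (insert('g')): buffer="imxgtrcxggxgdl" (len 14), cursors c1@4 c2@9 c3@12, authorship ..11...22.33..
After op 3 (delete): buffer="imxtrcxgxdl" (len 11), cursors c1@3 c2@7 c3@9, authorship ..1...2.3..
After op 4 (delete): buffer="imtrcgdl" (len 8), cursors c1@2 c2@5 c3@6, authorship ........

Answer: 2 5 6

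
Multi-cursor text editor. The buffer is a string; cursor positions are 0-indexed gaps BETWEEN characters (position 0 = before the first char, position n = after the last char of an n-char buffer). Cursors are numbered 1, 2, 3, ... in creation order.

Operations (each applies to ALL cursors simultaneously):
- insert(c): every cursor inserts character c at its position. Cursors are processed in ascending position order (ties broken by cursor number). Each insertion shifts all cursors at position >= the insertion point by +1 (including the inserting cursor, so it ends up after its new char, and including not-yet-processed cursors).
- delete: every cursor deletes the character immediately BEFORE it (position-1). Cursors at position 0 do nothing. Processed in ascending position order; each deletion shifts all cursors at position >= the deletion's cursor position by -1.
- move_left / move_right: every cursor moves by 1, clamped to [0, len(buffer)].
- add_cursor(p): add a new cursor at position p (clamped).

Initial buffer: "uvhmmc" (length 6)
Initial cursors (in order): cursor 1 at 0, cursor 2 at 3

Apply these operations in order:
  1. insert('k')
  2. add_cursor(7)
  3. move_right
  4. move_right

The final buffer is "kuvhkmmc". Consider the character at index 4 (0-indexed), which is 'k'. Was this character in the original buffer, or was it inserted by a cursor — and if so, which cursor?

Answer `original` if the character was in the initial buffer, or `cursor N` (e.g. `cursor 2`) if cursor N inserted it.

Answer: cursor 2

Derivation:
After op 1 (insert('k')): buffer="kuvhkmmc" (len 8), cursors c1@1 c2@5, authorship 1...2...
After op 2 (add_cursor(7)): buffer="kuvhkmmc" (len 8), cursors c1@1 c2@5 c3@7, authorship 1...2...
After op 3 (move_right): buffer="kuvhkmmc" (len 8), cursors c1@2 c2@6 c3@8, authorship 1...2...
After op 4 (move_right): buffer="kuvhkmmc" (len 8), cursors c1@3 c2@7 c3@8, authorship 1...2...
Authorship (.=original, N=cursor N): 1 . . . 2 . . .
Index 4: author = 2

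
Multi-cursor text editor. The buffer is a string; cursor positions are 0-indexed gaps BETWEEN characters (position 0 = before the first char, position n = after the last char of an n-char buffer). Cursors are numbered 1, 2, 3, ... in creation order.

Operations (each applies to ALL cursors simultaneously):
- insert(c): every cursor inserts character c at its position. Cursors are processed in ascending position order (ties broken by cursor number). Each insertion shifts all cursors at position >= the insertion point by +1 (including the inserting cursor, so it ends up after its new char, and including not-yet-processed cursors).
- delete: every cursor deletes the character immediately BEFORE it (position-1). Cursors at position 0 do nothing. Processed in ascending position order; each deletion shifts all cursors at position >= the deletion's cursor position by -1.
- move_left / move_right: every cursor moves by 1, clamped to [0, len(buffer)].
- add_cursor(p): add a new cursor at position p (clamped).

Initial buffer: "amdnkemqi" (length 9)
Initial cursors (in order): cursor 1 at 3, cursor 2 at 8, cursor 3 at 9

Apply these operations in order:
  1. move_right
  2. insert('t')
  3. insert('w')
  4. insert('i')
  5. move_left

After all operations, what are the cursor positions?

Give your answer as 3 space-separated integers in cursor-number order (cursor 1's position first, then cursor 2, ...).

Answer: 6 17 17

Derivation:
After op 1 (move_right): buffer="amdnkemqi" (len 9), cursors c1@4 c2@9 c3@9, authorship .........
After op 2 (insert('t')): buffer="amdntkemqitt" (len 12), cursors c1@5 c2@12 c3@12, authorship ....1.....23
After op 3 (insert('w')): buffer="amdntwkemqittww" (len 15), cursors c1@6 c2@15 c3@15, authorship ....11.....2323
After op 4 (insert('i')): buffer="amdntwikemqittwwii" (len 18), cursors c1@7 c2@18 c3@18, authorship ....111.....232323
After op 5 (move_left): buffer="amdntwikemqittwwii" (len 18), cursors c1@6 c2@17 c3@17, authorship ....111.....232323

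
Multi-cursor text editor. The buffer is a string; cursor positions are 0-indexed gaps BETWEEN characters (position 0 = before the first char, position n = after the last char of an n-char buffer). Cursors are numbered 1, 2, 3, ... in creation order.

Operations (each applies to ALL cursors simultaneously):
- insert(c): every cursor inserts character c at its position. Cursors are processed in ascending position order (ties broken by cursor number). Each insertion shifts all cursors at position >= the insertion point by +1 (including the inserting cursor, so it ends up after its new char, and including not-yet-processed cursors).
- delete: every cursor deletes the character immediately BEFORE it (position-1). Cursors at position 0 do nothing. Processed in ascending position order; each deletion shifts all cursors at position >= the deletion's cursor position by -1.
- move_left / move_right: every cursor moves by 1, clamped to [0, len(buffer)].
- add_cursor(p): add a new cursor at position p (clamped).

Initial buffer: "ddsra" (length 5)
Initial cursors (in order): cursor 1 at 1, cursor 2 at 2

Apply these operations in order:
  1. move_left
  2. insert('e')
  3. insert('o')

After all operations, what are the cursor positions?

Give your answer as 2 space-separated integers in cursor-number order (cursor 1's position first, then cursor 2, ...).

Answer: 2 5

Derivation:
After op 1 (move_left): buffer="ddsra" (len 5), cursors c1@0 c2@1, authorship .....
After op 2 (insert('e')): buffer="ededsra" (len 7), cursors c1@1 c2@3, authorship 1.2....
After op 3 (insert('o')): buffer="eodeodsra" (len 9), cursors c1@2 c2@5, authorship 11.22....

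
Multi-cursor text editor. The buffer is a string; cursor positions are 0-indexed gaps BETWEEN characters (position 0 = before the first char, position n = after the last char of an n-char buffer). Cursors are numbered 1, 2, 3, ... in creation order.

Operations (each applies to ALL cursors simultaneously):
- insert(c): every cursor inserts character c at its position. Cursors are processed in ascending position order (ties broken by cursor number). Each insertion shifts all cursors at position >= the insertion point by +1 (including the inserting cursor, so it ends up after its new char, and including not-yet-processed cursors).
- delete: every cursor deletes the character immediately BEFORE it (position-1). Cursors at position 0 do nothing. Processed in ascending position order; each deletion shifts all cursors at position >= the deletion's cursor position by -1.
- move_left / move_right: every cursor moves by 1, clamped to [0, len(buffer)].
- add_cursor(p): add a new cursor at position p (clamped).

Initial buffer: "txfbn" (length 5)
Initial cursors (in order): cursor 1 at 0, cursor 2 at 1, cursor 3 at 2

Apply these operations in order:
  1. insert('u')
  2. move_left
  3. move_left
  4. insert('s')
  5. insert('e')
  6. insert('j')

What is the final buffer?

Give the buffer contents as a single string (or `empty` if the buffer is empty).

After op 1 (insert('u')): buffer="utuxufbn" (len 8), cursors c1@1 c2@3 c3@5, authorship 1.2.3...
After op 2 (move_left): buffer="utuxufbn" (len 8), cursors c1@0 c2@2 c3@4, authorship 1.2.3...
After op 3 (move_left): buffer="utuxufbn" (len 8), cursors c1@0 c2@1 c3@3, authorship 1.2.3...
After op 4 (insert('s')): buffer="sustusxufbn" (len 11), cursors c1@1 c2@3 c3@6, authorship 112.23.3...
After op 5 (insert('e')): buffer="seusetusexufbn" (len 14), cursors c1@2 c2@5 c3@9, authorship 11122.233.3...
After op 6 (insert('j')): buffer="sejusejtusejxufbn" (len 17), cursors c1@3 c2@7 c3@12, authorship 1111222.2333.3...

Answer: sejusejtusejxufbn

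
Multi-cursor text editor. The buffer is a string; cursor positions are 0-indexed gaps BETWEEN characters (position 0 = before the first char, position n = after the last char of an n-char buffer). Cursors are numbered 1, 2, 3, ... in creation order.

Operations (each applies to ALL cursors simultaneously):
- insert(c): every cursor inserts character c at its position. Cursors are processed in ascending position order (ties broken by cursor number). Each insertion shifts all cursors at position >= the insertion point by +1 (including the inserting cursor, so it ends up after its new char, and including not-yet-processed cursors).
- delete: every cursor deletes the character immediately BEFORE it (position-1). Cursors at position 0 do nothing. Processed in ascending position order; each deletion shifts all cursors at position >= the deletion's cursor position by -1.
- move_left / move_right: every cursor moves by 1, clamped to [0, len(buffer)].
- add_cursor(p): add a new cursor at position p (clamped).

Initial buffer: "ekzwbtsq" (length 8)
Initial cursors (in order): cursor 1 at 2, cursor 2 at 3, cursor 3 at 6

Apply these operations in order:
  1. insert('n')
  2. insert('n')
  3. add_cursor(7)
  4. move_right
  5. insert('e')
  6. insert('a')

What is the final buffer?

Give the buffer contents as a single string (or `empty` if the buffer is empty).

Answer: eknnzeannweeaabtnnseaq

Derivation:
After op 1 (insert('n')): buffer="eknznwbtnsq" (len 11), cursors c1@3 c2@5 c3@9, authorship ..1.2...3..
After op 2 (insert('n')): buffer="eknnznnwbtnnsq" (len 14), cursors c1@4 c2@7 c3@12, authorship ..11.22...33..
After op 3 (add_cursor(7)): buffer="eknnznnwbtnnsq" (len 14), cursors c1@4 c2@7 c4@7 c3@12, authorship ..11.22...33..
After op 4 (move_right): buffer="eknnznnwbtnnsq" (len 14), cursors c1@5 c2@8 c4@8 c3@13, authorship ..11.22...33..
After op 5 (insert('e')): buffer="eknnzennweebtnnseq" (len 18), cursors c1@6 c2@11 c4@11 c3@17, authorship ..11.122.24..33.3.
After op 6 (insert('a')): buffer="eknnzeannweeaabtnnseaq" (len 22), cursors c1@7 c2@14 c4@14 c3@21, authorship ..11.1122.2424..33.33.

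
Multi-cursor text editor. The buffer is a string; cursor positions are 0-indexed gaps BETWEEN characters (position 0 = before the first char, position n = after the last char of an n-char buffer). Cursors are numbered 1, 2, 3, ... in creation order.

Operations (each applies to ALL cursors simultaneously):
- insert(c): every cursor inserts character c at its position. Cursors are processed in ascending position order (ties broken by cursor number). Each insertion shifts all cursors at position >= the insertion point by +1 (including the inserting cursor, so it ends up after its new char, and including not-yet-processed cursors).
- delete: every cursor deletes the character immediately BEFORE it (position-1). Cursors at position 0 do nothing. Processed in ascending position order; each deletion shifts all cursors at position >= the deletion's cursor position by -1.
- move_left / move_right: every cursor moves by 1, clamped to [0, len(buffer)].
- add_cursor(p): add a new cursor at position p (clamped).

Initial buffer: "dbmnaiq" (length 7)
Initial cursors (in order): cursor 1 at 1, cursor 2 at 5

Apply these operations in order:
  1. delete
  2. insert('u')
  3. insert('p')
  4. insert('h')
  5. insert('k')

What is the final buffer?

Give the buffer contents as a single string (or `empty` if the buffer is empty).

After op 1 (delete): buffer="bmniq" (len 5), cursors c1@0 c2@3, authorship .....
After op 2 (insert('u')): buffer="ubmnuiq" (len 7), cursors c1@1 c2@5, authorship 1...2..
After op 3 (insert('p')): buffer="upbmnupiq" (len 9), cursors c1@2 c2@7, authorship 11...22..
After op 4 (insert('h')): buffer="uphbmnuphiq" (len 11), cursors c1@3 c2@9, authorship 111...222..
After op 5 (insert('k')): buffer="uphkbmnuphkiq" (len 13), cursors c1@4 c2@11, authorship 1111...2222..

Answer: uphkbmnuphkiq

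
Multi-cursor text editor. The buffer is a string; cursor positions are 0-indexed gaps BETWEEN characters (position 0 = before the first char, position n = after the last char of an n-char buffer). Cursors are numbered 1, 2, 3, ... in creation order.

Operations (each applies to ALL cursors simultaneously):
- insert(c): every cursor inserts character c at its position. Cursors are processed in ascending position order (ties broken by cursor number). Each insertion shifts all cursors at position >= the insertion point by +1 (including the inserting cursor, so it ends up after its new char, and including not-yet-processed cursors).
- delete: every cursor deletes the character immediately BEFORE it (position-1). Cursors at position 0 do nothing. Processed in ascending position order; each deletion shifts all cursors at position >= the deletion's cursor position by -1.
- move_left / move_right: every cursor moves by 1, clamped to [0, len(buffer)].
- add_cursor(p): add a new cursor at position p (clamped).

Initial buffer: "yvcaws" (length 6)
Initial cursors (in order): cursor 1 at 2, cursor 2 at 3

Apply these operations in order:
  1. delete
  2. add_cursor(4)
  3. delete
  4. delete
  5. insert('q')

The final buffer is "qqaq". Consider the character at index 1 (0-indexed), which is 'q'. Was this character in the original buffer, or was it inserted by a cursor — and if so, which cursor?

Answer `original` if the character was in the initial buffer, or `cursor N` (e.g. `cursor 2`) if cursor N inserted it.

Answer: cursor 2

Derivation:
After op 1 (delete): buffer="yaws" (len 4), cursors c1@1 c2@1, authorship ....
After op 2 (add_cursor(4)): buffer="yaws" (len 4), cursors c1@1 c2@1 c3@4, authorship ....
After op 3 (delete): buffer="aw" (len 2), cursors c1@0 c2@0 c3@2, authorship ..
After op 4 (delete): buffer="a" (len 1), cursors c1@0 c2@0 c3@1, authorship .
After op 5 (insert('q')): buffer="qqaq" (len 4), cursors c1@2 c2@2 c3@4, authorship 12.3
Authorship (.=original, N=cursor N): 1 2 . 3
Index 1: author = 2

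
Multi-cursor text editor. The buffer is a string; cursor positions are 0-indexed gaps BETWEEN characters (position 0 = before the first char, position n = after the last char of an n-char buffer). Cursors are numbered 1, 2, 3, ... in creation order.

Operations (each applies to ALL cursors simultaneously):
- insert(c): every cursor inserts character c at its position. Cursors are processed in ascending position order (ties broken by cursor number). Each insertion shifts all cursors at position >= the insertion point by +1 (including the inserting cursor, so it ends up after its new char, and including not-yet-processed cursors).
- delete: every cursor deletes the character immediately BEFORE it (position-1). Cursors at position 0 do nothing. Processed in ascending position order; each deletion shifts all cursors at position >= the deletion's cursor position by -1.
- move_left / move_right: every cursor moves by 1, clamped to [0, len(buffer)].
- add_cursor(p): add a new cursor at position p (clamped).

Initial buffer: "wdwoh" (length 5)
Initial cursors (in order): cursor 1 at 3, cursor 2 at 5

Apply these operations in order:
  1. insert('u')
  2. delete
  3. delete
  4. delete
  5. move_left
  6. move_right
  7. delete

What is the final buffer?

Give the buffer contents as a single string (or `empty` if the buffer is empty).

After op 1 (insert('u')): buffer="wdwuohu" (len 7), cursors c1@4 c2@7, authorship ...1..2
After op 2 (delete): buffer="wdwoh" (len 5), cursors c1@3 c2@5, authorship .....
After op 3 (delete): buffer="wdo" (len 3), cursors c1@2 c2@3, authorship ...
After op 4 (delete): buffer="w" (len 1), cursors c1@1 c2@1, authorship .
After op 5 (move_left): buffer="w" (len 1), cursors c1@0 c2@0, authorship .
After op 6 (move_right): buffer="w" (len 1), cursors c1@1 c2@1, authorship .
After op 7 (delete): buffer="" (len 0), cursors c1@0 c2@0, authorship 

Answer: empty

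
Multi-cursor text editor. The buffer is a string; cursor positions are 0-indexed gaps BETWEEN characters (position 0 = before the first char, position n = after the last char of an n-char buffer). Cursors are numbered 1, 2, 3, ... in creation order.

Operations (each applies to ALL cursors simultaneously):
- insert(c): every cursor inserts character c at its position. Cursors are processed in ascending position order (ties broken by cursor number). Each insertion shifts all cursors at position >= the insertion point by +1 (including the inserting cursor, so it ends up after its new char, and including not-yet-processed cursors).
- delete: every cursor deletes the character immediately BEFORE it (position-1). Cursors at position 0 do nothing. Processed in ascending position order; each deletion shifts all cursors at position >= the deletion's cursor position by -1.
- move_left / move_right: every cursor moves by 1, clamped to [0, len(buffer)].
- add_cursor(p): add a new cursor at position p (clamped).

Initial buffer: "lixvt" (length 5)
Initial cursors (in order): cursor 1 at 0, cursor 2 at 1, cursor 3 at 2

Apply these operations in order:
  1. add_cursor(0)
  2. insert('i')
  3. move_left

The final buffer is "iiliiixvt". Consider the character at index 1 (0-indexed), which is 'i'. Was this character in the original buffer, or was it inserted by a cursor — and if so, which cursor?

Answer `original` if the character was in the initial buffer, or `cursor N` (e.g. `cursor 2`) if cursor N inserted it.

After op 1 (add_cursor(0)): buffer="lixvt" (len 5), cursors c1@0 c4@0 c2@1 c3@2, authorship .....
After op 2 (insert('i')): buffer="iiliiixvt" (len 9), cursors c1@2 c4@2 c2@4 c3@6, authorship 14.2.3...
After op 3 (move_left): buffer="iiliiixvt" (len 9), cursors c1@1 c4@1 c2@3 c3@5, authorship 14.2.3...
Authorship (.=original, N=cursor N): 1 4 . 2 . 3 . . .
Index 1: author = 4

Answer: cursor 4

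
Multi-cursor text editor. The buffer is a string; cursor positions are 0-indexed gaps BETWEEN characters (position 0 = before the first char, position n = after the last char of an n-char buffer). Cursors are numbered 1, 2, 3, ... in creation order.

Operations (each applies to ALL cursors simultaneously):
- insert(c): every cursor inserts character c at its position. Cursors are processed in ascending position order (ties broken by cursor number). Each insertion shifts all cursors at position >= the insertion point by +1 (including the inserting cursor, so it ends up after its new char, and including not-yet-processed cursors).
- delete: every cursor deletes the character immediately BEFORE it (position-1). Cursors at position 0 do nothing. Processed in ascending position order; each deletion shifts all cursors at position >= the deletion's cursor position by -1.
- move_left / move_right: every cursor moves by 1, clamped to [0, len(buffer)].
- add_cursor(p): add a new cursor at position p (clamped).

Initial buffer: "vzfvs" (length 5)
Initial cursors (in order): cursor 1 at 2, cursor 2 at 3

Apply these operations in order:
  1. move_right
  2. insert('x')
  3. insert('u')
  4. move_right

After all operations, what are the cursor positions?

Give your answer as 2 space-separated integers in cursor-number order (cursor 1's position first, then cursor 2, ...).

After op 1 (move_right): buffer="vzfvs" (len 5), cursors c1@3 c2@4, authorship .....
After op 2 (insert('x')): buffer="vzfxvxs" (len 7), cursors c1@4 c2@6, authorship ...1.2.
After op 3 (insert('u')): buffer="vzfxuvxus" (len 9), cursors c1@5 c2@8, authorship ...11.22.
After op 4 (move_right): buffer="vzfxuvxus" (len 9), cursors c1@6 c2@9, authorship ...11.22.

Answer: 6 9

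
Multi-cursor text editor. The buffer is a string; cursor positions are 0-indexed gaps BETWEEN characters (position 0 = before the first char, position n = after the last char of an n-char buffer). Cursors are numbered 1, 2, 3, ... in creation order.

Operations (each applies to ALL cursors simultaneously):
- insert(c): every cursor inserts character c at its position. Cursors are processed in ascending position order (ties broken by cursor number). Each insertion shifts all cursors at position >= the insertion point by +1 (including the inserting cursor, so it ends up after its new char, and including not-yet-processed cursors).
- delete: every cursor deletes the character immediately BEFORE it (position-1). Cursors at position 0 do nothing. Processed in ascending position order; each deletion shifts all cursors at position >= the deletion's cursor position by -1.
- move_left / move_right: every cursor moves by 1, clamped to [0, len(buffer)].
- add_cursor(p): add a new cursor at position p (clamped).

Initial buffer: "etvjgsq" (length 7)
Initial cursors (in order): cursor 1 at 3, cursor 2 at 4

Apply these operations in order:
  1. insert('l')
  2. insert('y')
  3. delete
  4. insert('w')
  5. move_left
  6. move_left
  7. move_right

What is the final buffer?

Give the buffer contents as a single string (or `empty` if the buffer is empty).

After op 1 (insert('l')): buffer="etvljlgsq" (len 9), cursors c1@4 c2@6, authorship ...1.2...
After op 2 (insert('y')): buffer="etvlyjlygsq" (len 11), cursors c1@5 c2@8, authorship ...11.22...
After op 3 (delete): buffer="etvljlgsq" (len 9), cursors c1@4 c2@6, authorship ...1.2...
After op 4 (insert('w')): buffer="etvlwjlwgsq" (len 11), cursors c1@5 c2@8, authorship ...11.22...
After op 5 (move_left): buffer="etvlwjlwgsq" (len 11), cursors c1@4 c2@7, authorship ...11.22...
After op 6 (move_left): buffer="etvlwjlwgsq" (len 11), cursors c1@3 c2@6, authorship ...11.22...
After op 7 (move_right): buffer="etvlwjlwgsq" (len 11), cursors c1@4 c2@7, authorship ...11.22...

Answer: etvlwjlwgsq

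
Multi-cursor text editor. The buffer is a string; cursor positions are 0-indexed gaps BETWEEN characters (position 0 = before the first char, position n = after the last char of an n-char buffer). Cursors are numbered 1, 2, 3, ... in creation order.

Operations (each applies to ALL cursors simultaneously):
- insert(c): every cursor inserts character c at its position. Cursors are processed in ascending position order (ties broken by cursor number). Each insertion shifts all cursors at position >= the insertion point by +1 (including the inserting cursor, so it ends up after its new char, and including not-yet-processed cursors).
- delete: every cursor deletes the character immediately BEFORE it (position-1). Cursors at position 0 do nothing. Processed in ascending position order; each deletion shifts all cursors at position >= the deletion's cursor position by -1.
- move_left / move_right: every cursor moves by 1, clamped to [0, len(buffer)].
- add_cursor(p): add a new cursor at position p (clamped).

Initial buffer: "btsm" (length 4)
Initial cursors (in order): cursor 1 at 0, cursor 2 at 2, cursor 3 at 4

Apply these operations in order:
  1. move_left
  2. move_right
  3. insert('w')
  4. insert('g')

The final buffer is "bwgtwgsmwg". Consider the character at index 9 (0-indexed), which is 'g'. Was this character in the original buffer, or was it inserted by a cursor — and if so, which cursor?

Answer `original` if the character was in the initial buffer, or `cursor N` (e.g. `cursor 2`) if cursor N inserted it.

Answer: cursor 3

Derivation:
After op 1 (move_left): buffer="btsm" (len 4), cursors c1@0 c2@1 c3@3, authorship ....
After op 2 (move_right): buffer="btsm" (len 4), cursors c1@1 c2@2 c3@4, authorship ....
After op 3 (insert('w')): buffer="bwtwsmw" (len 7), cursors c1@2 c2@4 c3@7, authorship .1.2..3
After op 4 (insert('g')): buffer="bwgtwgsmwg" (len 10), cursors c1@3 c2@6 c3@10, authorship .11.22..33
Authorship (.=original, N=cursor N): . 1 1 . 2 2 . . 3 3
Index 9: author = 3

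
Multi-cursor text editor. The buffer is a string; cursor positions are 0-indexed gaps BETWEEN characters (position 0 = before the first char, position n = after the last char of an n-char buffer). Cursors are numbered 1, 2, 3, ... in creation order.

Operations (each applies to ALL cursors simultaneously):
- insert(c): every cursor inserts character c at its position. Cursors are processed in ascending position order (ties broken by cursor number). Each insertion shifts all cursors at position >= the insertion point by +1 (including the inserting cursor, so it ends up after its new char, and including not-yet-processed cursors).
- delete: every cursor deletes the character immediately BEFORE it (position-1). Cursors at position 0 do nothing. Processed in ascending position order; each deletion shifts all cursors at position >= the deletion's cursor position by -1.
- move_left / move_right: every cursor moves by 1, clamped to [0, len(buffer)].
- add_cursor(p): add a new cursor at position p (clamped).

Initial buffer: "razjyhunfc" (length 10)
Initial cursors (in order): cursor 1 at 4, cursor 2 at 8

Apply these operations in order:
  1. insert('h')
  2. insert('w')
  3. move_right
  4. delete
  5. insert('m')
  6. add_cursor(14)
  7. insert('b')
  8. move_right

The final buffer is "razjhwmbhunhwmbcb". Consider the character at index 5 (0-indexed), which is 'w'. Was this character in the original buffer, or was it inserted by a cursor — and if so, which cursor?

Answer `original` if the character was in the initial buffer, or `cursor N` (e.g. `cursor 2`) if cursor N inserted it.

Answer: cursor 1

Derivation:
After op 1 (insert('h')): buffer="razjhyhunhfc" (len 12), cursors c1@5 c2@10, authorship ....1....2..
After op 2 (insert('w')): buffer="razjhwyhunhwfc" (len 14), cursors c1@6 c2@12, authorship ....11....22..
After op 3 (move_right): buffer="razjhwyhunhwfc" (len 14), cursors c1@7 c2@13, authorship ....11....22..
After op 4 (delete): buffer="razjhwhunhwc" (len 12), cursors c1@6 c2@11, authorship ....11...22.
After op 5 (insert('m')): buffer="razjhwmhunhwmc" (len 14), cursors c1@7 c2@13, authorship ....111...222.
After op 6 (add_cursor(14)): buffer="razjhwmhunhwmc" (len 14), cursors c1@7 c2@13 c3@14, authorship ....111...222.
After op 7 (insert('b')): buffer="razjhwmbhunhwmbcb" (len 17), cursors c1@8 c2@15 c3@17, authorship ....1111...2222.3
After op 8 (move_right): buffer="razjhwmbhunhwmbcb" (len 17), cursors c1@9 c2@16 c3@17, authorship ....1111...2222.3
Authorship (.=original, N=cursor N): . . . . 1 1 1 1 . . . 2 2 2 2 . 3
Index 5: author = 1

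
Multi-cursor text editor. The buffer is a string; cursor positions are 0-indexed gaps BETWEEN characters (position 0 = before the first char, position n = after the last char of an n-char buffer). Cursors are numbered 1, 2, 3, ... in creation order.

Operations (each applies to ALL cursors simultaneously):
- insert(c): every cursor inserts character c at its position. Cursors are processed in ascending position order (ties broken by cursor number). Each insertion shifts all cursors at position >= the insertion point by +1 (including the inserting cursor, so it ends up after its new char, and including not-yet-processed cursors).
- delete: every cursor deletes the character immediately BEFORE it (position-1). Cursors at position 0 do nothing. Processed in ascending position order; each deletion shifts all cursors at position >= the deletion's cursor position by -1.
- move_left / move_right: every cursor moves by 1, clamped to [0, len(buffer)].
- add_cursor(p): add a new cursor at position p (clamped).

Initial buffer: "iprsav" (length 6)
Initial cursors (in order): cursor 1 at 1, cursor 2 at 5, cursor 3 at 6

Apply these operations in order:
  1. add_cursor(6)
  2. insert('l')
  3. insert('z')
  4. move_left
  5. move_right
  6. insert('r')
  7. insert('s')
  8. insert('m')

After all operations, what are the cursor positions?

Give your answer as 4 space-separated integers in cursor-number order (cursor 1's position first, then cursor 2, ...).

Answer: 6 15 26 26

Derivation:
After op 1 (add_cursor(6)): buffer="iprsav" (len 6), cursors c1@1 c2@5 c3@6 c4@6, authorship ......
After op 2 (insert('l')): buffer="ilprsalvll" (len 10), cursors c1@2 c2@7 c3@10 c4@10, authorship .1....2.34
After op 3 (insert('z')): buffer="ilzprsalzvllzz" (len 14), cursors c1@3 c2@9 c3@14 c4@14, authorship .11....22.3434
After op 4 (move_left): buffer="ilzprsalzvllzz" (len 14), cursors c1@2 c2@8 c3@13 c4@13, authorship .11....22.3434
After op 5 (move_right): buffer="ilzprsalzvllzz" (len 14), cursors c1@3 c2@9 c3@14 c4@14, authorship .11....22.3434
After op 6 (insert('r')): buffer="ilzrprsalzrvllzzrr" (len 18), cursors c1@4 c2@11 c3@18 c4@18, authorship .111....222.343434
After op 7 (insert('s')): buffer="ilzrsprsalzrsvllzzrrss" (len 22), cursors c1@5 c2@13 c3@22 c4@22, authorship .1111....2222.34343434
After op 8 (insert('m')): buffer="ilzrsmprsalzrsmvllzzrrssmm" (len 26), cursors c1@6 c2@15 c3@26 c4@26, authorship .11111....22222.3434343434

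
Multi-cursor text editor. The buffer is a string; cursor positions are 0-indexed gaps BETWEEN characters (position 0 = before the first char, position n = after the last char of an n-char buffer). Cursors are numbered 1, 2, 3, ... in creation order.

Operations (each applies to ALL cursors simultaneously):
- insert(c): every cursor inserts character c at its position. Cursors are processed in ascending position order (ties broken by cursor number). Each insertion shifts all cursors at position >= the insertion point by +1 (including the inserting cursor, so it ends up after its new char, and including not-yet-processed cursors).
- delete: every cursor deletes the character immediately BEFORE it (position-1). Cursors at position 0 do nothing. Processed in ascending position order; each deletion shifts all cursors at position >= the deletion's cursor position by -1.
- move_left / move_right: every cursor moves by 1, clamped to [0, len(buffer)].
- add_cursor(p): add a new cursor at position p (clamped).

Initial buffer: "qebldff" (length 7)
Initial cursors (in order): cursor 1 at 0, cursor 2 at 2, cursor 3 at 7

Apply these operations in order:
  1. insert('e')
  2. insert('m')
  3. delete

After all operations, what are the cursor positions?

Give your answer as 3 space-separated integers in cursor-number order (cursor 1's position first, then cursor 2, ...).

After op 1 (insert('e')): buffer="eqeebldffe" (len 10), cursors c1@1 c2@4 c3@10, authorship 1..2.....3
After op 2 (insert('m')): buffer="emqeembldffem" (len 13), cursors c1@2 c2@6 c3@13, authorship 11..22.....33
After op 3 (delete): buffer="eqeebldffe" (len 10), cursors c1@1 c2@4 c3@10, authorship 1..2.....3

Answer: 1 4 10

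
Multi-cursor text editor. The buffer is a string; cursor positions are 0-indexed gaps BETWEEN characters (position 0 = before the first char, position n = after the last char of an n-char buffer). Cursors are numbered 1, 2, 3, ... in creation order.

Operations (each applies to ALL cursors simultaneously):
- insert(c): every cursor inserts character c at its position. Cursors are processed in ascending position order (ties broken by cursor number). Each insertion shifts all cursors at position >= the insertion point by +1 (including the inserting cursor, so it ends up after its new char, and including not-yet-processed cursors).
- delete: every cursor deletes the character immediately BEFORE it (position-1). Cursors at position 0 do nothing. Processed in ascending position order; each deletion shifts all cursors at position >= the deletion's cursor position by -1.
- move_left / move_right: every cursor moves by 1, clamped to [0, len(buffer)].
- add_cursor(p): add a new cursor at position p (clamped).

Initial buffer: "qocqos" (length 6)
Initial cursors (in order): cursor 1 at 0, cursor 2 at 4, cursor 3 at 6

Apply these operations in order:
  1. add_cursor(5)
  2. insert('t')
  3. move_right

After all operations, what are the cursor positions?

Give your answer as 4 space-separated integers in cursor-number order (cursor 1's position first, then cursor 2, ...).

After op 1 (add_cursor(5)): buffer="qocqos" (len 6), cursors c1@0 c2@4 c4@5 c3@6, authorship ......
After op 2 (insert('t')): buffer="tqocqtotst" (len 10), cursors c1@1 c2@6 c4@8 c3@10, authorship 1....2.4.3
After op 3 (move_right): buffer="tqocqtotst" (len 10), cursors c1@2 c2@7 c4@9 c3@10, authorship 1....2.4.3

Answer: 2 7 10 9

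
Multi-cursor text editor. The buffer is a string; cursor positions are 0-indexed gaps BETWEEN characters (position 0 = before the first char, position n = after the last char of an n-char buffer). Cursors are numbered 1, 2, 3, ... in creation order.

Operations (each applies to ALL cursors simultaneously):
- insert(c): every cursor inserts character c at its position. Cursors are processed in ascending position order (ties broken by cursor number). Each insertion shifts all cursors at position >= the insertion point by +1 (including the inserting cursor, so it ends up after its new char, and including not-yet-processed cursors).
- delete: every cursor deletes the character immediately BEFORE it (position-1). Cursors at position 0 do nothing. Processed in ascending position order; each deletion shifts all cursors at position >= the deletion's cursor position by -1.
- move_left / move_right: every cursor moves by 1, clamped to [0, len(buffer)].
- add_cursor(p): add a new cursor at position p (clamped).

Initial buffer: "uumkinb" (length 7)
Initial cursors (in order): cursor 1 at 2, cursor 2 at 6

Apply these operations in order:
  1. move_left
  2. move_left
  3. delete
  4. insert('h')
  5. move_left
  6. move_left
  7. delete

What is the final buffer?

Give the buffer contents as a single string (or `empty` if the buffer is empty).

After op 1 (move_left): buffer="uumkinb" (len 7), cursors c1@1 c2@5, authorship .......
After op 2 (move_left): buffer="uumkinb" (len 7), cursors c1@0 c2@4, authorship .......
After op 3 (delete): buffer="uuminb" (len 6), cursors c1@0 c2@3, authorship ......
After op 4 (insert('h')): buffer="huumhinb" (len 8), cursors c1@1 c2@5, authorship 1...2...
After op 5 (move_left): buffer="huumhinb" (len 8), cursors c1@0 c2@4, authorship 1...2...
After op 6 (move_left): buffer="huumhinb" (len 8), cursors c1@0 c2@3, authorship 1...2...
After op 7 (delete): buffer="humhinb" (len 7), cursors c1@0 c2@2, authorship 1..2...

Answer: humhinb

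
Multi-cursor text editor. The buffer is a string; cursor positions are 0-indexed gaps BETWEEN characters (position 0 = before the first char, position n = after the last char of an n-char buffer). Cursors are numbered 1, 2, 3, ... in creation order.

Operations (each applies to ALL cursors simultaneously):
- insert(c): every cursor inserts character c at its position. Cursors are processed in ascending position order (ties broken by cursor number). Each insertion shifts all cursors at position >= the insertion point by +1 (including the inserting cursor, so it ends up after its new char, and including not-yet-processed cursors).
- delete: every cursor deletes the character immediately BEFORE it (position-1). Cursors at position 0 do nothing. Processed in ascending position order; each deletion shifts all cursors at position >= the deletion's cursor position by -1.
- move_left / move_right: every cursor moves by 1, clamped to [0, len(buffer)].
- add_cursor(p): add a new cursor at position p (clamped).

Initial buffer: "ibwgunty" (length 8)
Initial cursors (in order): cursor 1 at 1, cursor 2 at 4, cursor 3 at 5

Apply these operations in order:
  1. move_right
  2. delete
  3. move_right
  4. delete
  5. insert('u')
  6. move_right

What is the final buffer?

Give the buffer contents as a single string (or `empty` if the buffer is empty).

Answer: iuuuy

Derivation:
After op 1 (move_right): buffer="ibwgunty" (len 8), cursors c1@2 c2@5 c3@6, authorship ........
After op 2 (delete): buffer="iwgty" (len 5), cursors c1@1 c2@3 c3@3, authorship .....
After op 3 (move_right): buffer="iwgty" (len 5), cursors c1@2 c2@4 c3@4, authorship .....
After op 4 (delete): buffer="iy" (len 2), cursors c1@1 c2@1 c3@1, authorship ..
After op 5 (insert('u')): buffer="iuuuy" (len 5), cursors c1@4 c2@4 c3@4, authorship .123.
After op 6 (move_right): buffer="iuuuy" (len 5), cursors c1@5 c2@5 c3@5, authorship .123.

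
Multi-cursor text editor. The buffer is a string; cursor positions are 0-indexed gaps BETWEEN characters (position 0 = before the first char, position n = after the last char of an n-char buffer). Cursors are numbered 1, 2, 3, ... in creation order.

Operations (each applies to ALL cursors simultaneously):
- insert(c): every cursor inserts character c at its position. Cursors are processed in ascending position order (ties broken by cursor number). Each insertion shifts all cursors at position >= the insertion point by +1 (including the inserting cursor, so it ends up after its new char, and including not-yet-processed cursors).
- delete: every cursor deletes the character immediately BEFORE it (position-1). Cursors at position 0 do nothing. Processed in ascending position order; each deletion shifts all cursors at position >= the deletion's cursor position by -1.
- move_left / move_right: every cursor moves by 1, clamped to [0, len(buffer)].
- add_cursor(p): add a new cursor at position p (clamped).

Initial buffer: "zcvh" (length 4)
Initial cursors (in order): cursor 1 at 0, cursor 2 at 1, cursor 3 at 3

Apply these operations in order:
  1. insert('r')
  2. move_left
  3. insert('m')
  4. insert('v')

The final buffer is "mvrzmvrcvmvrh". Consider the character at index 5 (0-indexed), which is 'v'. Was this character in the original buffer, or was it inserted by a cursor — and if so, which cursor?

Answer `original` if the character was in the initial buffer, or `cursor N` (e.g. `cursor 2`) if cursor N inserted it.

After op 1 (insert('r')): buffer="rzrcvrh" (len 7), cursors c1@1 c2@3 c3@6, authorship 1.2..3.
After op 2 (move_left): buffer="rzrcvrh" (len 7), cursors c1@0 c2@2 c3@5, authorship 1.2..3.
After op 3 (insert('m')): buffer="mrzmrcvmrh" (len 10), cursors c1@1 c2@4 c3@8, authorship 11.22..33.
After op 4 (insert('v')): buffer="mvrzmvrcvmvrh" (len 13), cursors c1@2 c2@6 c3@11, authorship 111.222..333.
Authorship (.=original, N=cursor N): 1 1 1 . 2 2 2 . . 3 3 3 .
Index 5: author = 2

Answer: cursor 2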